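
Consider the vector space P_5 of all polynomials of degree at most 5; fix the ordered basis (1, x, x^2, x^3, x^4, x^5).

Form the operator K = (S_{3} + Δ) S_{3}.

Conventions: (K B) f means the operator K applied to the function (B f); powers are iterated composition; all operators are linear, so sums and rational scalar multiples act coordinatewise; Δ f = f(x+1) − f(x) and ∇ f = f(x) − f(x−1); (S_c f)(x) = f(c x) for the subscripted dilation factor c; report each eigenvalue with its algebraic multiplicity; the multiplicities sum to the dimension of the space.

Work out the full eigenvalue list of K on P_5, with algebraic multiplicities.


image of 1: 1
image of x: 9x + 3
image of x^2: 81x^2 + 18x + 9
image of x^3: 729x^3 + 81x^2 + 81x + 27
image of x^4: 6561x^4 + 324x^3 + 486x^2 + 324x + 81
image of x^5: 59049x^5 + 1215x^4 + 2430x^3 + 2430x^2 + 1215x + 243
the matrix is upper triangular; its diagonal is (1, 9, 81, 729, 6561, 59049)
for a triangular matrix the eigenvalues are the diagonal entries, with algebraic multiplicity their repetition count

λ = 1 (multiplicity 1), λ = 9 (multiplicity 1), λ = 81 (multiplicity 1), λ = 729 (multiplicity 1), λ = 6561 (multiplicity 1), λ = 59049 (multiplicity 1)


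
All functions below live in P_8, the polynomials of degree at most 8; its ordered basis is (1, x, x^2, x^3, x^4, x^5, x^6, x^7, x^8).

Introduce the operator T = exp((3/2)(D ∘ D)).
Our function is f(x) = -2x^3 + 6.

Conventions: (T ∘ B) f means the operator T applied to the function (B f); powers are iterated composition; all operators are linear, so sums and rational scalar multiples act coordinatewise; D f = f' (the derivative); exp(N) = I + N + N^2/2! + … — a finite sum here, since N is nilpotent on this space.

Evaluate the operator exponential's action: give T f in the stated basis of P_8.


order-1 term: -18x
the series for exp((3/2)(D ∘ D)) f terminates at order 1
exp((3/2)(D ∘ D)) f = -2x^3 - 18x + 6

the image equals g(x) = -2x^3 - 18x + 6


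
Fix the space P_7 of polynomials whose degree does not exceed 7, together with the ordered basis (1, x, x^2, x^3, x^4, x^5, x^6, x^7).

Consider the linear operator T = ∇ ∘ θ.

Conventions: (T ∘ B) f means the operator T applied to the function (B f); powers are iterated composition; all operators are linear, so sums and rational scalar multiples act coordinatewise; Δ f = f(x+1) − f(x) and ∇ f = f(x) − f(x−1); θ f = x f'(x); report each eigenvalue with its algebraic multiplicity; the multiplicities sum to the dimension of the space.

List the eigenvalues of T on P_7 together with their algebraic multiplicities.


image of 1: 0
image of x: 1
image of x^2: 4x - 2
image of x^3: 9x^2 - 9x + 3
image of x^4: 16x^3 - 24x^2 + 16x - 4
image of x^5: 25x^4 - 50x^3 + 50x^2 - 25x + 5
image of x^6: 36x^5 - 90x^4 + 120x^3 - 90x^2 + 36x - 6
image of x^7: 49x^6 - 147x^5 + 245x^4 - 245x^3 + 147x^2 - 49x + 7
the matrix is upper triangular; its diagonal is (0, 0, 0, 0, 0, 0, 0, 0)
for a triangular matrix the eigenvalues are the diagonal entries, with algebraic multiplicity their repetition count

λ = 0 (multiplicity 8)


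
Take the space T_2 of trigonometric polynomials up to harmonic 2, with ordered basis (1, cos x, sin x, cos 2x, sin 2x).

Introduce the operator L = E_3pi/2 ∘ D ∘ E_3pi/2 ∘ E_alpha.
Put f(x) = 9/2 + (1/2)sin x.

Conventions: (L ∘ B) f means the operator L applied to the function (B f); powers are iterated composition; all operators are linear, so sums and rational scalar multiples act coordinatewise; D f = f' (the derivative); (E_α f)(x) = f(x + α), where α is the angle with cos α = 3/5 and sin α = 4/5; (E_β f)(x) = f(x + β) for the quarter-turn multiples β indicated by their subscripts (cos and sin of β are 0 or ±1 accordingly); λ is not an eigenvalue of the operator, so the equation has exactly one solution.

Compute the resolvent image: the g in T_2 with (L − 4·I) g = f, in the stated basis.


g(x) = -9/8 + (3/106)cos x - (8/53)sin x

write g with unknown coordinates in the stated basis and equate coefficients in (L − 4·I) g = f
solving from the highest basis element down gives g = -9/8 + (3/106)cos x - (8/53)sin x
check: L g = (6/53)cos x - (11/106)sin x
so L g − 4·g = 9/2 + (1/2)sin x = f ✓


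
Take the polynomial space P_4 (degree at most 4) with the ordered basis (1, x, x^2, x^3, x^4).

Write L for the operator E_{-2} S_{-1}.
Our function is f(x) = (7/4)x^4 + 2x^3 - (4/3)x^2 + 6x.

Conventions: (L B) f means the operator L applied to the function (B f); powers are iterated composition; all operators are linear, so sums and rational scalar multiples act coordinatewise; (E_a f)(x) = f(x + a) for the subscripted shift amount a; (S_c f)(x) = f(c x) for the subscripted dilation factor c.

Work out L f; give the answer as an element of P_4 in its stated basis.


S_{-1} f = (7/4)x^4 - 2x^3 - (4/3)x^2 - 6x
E_{-2} S_{-1} f = (7/4)x^4 - 16x^3 + (158/3)x^2 - (242/3)x + 152/3

the result is g(x) = (7/4)x^4 - 16x^3 + (158/3)x^2 - (242/3)x + 152/3


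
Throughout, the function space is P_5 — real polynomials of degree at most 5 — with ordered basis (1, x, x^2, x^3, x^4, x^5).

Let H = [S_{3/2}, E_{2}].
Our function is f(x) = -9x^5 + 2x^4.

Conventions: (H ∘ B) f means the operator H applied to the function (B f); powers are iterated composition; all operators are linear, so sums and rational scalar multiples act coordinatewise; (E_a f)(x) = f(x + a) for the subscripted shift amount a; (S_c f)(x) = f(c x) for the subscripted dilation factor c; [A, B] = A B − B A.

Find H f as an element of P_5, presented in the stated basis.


E_{2} f = -9x^5 - 88x^4 - 344x^3 - 672x^2 - 656x - 256
S_{3/2} E_{2} f = -(2187/32)x^5 - (891/2)x^4 - 1161x^3 - 1512x^2 - 984x - 256
S_{3/2} f = -(2187/32)x^5 + (81/8)x^4
E_{2} S_{3/2} f = -(2187/32)x^5 - (10773/16)x^4 - (10611/4)x^3 - (10449/2)x^2 - (10287/2)x - 2025
[S_{3/2}, E_{2}] f = (3645/16)x^4 + (5967/4)x^3 + (7425/2)x^2 + (8319/2)x + 1769

the result is g(x) = (3645/16)x^4 + (5967/4)x^3 + (7425/2)x^2 + (8319/2)x + 1769


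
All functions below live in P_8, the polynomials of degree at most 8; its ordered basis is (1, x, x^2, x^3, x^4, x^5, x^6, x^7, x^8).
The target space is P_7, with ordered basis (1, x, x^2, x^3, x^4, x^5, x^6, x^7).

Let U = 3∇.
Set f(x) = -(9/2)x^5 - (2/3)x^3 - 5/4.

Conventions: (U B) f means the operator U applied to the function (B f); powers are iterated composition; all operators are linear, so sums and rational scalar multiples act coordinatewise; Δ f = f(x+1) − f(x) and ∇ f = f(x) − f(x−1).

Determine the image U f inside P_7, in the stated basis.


∇ f = -(45/2)x^4 + 45x^3 - 47x^2 + (49/2)x - 31/6
(3∇) f = -(135/2)x^4 + 135x^3 - 141x^2 + (147/2)x - 31/2

the result is g(x) = -(135/2)x^4 + 135x^3 - 141x^2 + (147/2)x - 31/2


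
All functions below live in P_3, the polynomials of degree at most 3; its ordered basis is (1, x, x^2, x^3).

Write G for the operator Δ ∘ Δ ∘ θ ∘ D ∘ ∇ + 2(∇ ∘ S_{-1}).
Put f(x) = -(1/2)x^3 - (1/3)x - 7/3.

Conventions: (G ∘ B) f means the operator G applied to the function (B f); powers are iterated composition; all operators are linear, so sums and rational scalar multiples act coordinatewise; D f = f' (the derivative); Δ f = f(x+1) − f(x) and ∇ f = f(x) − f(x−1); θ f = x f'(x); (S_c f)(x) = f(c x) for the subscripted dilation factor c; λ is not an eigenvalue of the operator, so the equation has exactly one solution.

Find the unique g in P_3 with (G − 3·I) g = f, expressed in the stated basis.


write g with unknown coordinates in the stated basis and equate coefficients in (G − 3·I) g = f
solving from the highest basis element down gives g = (1/6)x^3 - (1/3)x^2 + 8/9
check: G g = -x^2 - (1/3)x + 1/3
so G g − 3·g = -(1/2)x^3 - (1/3)x - 7/3 = f ✓

the result is g(x) = (1/6)x^3 - (1/3)x^2 + 8/9


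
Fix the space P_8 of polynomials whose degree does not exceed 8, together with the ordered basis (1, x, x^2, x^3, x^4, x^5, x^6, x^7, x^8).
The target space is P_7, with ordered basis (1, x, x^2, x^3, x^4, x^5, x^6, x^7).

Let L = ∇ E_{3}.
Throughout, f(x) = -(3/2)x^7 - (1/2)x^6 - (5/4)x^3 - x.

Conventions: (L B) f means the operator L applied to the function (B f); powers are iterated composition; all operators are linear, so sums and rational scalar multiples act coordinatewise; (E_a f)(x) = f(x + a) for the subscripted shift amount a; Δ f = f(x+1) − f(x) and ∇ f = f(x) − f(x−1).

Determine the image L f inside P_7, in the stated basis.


g(x) = -(21/2)x^6 - (321/2)x^5 - 1035x^4 - (7205/2)x^3 - (28551/4)x^2 - (30537/4)x - 13783/4

E_{3} f = -(3/2)x^7 - 32x^6 - (585/2)x^5 - 1485x^4 - (18095/4)x^3 - (33093/4)x^2 - (33673/4)x - 14727/4
∇ E_{3} f = -(21/2)x^6 - (321/2)x^5 - 1035x^4 - (7205/2)x^3 - (28551/4)x^2 - (30537/4)x - 13783/4


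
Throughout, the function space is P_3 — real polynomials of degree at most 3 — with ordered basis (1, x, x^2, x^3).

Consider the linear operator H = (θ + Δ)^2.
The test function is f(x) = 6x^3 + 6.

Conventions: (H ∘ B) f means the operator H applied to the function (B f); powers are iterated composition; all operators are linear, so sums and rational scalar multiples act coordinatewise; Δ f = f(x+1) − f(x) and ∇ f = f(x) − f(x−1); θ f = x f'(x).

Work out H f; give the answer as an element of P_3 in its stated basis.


θ f = 18x^3
Δ f = 18x^2 + 18x + 6
(θ + Δ) f = 18x^3 + 18x^2 + 18x + 6
θ (θ + Δ) f = 54x^3 + 36x^2 + 18x
Δ (θ + Δ) f = 54x^2 + 90x + 54
(θ + Δ) (θ + Δ) f = 54x^3 + 90x^2 + 108x + 54

the result is g(x) = 54x^3 + 90x^2 + 108x + 54


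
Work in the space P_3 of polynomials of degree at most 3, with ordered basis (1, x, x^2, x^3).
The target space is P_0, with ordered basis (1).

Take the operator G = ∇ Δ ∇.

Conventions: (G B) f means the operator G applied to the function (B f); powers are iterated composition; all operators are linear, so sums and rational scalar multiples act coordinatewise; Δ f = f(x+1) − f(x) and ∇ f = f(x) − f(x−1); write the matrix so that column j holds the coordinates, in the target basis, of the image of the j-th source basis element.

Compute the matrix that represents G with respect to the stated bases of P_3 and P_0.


image of 1: 0
image of x: 0
image of x^2: 0
image of x^3: 6
each image's coordinates form column j of the matrix

the matrix is [[0, 0, 0, 6]] (rows listed top to bottom)


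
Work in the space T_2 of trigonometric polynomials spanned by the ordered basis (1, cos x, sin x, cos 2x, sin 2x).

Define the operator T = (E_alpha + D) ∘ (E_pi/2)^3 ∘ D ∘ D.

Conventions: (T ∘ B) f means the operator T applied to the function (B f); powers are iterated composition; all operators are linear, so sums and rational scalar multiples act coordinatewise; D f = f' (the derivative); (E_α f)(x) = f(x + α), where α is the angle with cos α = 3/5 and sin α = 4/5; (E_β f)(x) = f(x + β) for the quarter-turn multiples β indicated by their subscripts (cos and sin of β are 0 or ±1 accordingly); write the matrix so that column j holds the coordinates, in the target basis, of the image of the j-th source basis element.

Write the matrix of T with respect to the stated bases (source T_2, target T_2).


the matrix is [[0, 0, 0, 0, 0]; [0, -9/5, 3/5, 0, 0]; [0, -3/5, -9/5, 0, 0]; [0, 0, 0, -28/25, 296/25]; [0, 0, 0, -296/25, -28/25]] (rows listed top to bottom)

image of 1: 0
image of cos x: -(9/5)cos x - (3/5)sin x
image of sin x: (3/5)cos x - (9/5)sin x
image of cos 2x: -(28/25)cos 2x - (296/25)sin 2x
image of sin 2x: (296/25)cos 2x - (28/25)sin 2x
each image's coordinates form column j of the matrix


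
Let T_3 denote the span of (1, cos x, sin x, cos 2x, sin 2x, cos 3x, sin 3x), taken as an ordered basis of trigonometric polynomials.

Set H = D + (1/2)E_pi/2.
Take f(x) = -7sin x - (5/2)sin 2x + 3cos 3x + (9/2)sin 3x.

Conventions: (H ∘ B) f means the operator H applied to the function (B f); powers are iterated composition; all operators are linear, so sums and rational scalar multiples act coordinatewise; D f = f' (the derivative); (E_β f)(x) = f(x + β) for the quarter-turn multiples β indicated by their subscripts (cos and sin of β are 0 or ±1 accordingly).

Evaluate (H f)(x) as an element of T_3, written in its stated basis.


D f = -7cos x - 5cos 2x + (27/2)cos 3x - 9sin 3x
E_pi/2 f = -7cos x + (5/2)sin 2x - (9/2)cos 3x + 3sin 3x
((1/2)E_pi/2) f = -(7/2)cos x + (5/4)sin 2x - (9/4)cos 3x + (3/2)sin 3x
(D + (1/2)E_pi/2) f = -(21/2)cos x - 5cos 2x + (5/4)sin 2x + (45/4)cos 3x - (15/2)sin 3x

the image equals g(x) = -(21/2)cos x - 5cos 2x + (5/4)sin 2x + (45/4)cos 3x - (15/2)sin 3x


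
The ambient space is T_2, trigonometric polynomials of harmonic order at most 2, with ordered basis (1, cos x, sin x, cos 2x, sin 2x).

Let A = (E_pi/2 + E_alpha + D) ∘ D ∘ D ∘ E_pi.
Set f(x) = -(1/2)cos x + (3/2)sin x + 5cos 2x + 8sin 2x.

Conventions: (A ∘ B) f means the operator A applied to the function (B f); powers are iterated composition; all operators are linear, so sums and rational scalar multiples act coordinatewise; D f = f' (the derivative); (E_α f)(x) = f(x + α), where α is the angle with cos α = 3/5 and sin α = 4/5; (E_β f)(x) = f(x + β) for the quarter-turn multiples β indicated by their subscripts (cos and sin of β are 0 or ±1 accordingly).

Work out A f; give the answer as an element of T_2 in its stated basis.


E_pi f = (1/2)cos x - (3/2)sin x + 5cos 2x + 8sin 2x
D E_pi f = -(3/2)cos x - (1/2)sin x + 16cos 2x - 10sin 2x
D D E_pi f = -(1/2)cos x + (3/2)sin x - 20cos 2x - 32sin 2x
E_pi/2 (D ∘ D ∘ E_pi) f = (3/2)cos x + (1/2)sin x + 20cos 2x + 32sin 2x
E_alpha (D ∘ D ∘ E_pi) f = (9/10)cos x + (13/10)sin x - (628/25)cos 2x + (704/25)sin 2x
D (D ∘ D ∘ E_pi) f = (3/2)cos x + (1/2)sin x - 64cos 2x + 40sin 2x
(E_pi/2 + E_alpha + D) (D ∘ D ∘ E_pi) f = (39/10)cos x + (23/10)sin x - (1728/25)cos 2x + (2504/25)sin 2x

the image equals g(x) = (39/10)cos x + (23/10)sin x - (1728/25)cos 2x + (2504/25)sin 2x


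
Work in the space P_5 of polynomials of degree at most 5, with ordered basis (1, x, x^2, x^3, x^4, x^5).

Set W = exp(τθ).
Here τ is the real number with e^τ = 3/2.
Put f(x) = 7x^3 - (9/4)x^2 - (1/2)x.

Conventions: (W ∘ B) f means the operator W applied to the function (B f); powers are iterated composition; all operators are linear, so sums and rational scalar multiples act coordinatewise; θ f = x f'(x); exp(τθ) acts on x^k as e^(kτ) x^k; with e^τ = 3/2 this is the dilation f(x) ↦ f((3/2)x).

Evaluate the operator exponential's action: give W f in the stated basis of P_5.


exp(τθ) x^k = e^(kτ) x^k; with e^τ = 3/2 this sends x^k to (3/2)^k x^k
x ↦ 3/2 x
x^2 ↦ 9/4 x^2
x^3 ↦ 27/8 x^3
applying this coordinatewise to f: exp(τθ) f = (189/8)x^3 - (81/16)x^2 - (3/4)x

the result is g(x) = (189/8)x^3 - (81/16)x^2 - (3/4)x


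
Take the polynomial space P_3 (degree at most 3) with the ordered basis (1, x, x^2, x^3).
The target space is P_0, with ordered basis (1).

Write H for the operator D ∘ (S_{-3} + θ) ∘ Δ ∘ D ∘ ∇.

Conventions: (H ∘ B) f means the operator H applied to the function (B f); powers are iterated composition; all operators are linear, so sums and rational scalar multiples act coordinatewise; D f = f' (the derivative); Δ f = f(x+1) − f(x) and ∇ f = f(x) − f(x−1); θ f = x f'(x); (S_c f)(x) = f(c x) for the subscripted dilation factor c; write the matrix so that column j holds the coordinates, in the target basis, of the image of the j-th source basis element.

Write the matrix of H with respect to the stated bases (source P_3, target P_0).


image of 1: 0
image of x: 0
image of x^2: 0
image of x^3: 0
each image's coordinates form column j of the matrix

the matrix is [[0, 0, 0, 0]] (rows listed top to bottom)


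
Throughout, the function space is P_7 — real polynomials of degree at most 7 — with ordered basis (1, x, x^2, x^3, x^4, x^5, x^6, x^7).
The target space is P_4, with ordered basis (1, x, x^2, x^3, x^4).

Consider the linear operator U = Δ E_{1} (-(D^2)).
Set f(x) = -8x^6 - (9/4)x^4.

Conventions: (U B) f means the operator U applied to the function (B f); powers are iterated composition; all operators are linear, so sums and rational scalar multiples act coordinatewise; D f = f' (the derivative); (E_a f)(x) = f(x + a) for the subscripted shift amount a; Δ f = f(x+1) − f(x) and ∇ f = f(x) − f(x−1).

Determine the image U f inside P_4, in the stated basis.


D f = -48x^5 - 9x^3
D D f = -240x^4 - 27x^2
(-(D^2)) f = 240x^4 + 27x^2
E_{1} (-(D^2)) f = 240x^4 + 960x^3 + 1467x^2 + 1014x + 267
Δ E_{1} (-(D^2)) f = 960x^3 + 4320x^2 + 6774x + 3681

g(x) = 960x^3 + 4320x^2 + 6774x + 3681


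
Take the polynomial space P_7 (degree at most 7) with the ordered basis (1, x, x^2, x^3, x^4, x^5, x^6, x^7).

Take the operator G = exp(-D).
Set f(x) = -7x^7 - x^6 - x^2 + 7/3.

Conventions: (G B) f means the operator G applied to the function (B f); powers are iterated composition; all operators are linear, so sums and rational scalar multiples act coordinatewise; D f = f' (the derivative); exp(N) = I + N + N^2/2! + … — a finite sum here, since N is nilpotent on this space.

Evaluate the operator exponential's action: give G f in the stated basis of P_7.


the result is g(x) = -7x^7 + 48x^6 - 141x^5 + 230x^4 - 225x^3 + 131x^2 - 41x + 22/3

order-1 term: 49x^6 + 6x^5 + 2x
order-2 term: -147x^5 - 15x^4 - 1
order-3 term: 245x^4 + 20x^3
order-4 term: -245x^3 - 15x^2
order-5 term: 147x^2 + 6x
order-6 term: -49x - 1
order-7 term: 7
the series for exp(-D) f terminates at order 7
exp(-D) f = -7x^7 + 48x^6 - 141x^5 + 230x^4 - 225x^3 + 131x^2 - 41x + 22/3


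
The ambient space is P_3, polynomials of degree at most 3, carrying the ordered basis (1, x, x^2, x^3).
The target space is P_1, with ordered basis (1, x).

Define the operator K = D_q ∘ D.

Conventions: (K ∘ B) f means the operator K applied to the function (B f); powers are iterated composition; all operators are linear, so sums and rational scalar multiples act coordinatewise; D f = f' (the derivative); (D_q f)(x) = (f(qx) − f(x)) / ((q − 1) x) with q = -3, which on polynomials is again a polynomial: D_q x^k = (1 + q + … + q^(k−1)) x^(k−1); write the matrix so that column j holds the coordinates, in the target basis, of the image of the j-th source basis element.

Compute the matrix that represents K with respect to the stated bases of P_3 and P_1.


image of 1: 0
image of x: 0
image of x^2: 2
image of x^3: -6x
each image's coordinates form column j of the matrix

the matrix is [[0, 0, 2, 0]; [0, 0, 0, -6]] (rows listed top to bottom)


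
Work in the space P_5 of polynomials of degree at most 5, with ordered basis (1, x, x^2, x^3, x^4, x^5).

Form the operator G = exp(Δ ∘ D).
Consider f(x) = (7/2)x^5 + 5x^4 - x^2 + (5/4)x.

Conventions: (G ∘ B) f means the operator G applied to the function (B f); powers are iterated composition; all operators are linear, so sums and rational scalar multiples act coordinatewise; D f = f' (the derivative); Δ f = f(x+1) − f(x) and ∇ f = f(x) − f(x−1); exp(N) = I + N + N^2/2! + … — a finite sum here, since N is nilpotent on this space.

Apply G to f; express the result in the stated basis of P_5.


order-1 term: 70x^3 + 165x^2 + 130x + 71/2
order-2 term: 210x + 270
the series for exp(Δ ∘ D) f terminates at order 2
exp(Δ ∘ D) f = (7/2)x^5 + 5x^4 + 70x^3 + 164x^2 + (1365/4)x + 611/2

the result is g(x) = (7/2)x^5 + 5x^4 + 70x^3 + 164x^2 + (1365/4)x + 611/2


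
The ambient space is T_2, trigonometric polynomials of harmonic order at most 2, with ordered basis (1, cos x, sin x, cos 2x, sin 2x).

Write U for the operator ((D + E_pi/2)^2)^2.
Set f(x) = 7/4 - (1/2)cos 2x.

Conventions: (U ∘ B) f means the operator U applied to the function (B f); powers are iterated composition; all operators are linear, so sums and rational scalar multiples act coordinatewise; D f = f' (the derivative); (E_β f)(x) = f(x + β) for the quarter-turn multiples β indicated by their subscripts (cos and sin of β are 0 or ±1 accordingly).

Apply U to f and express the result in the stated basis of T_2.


D f = sin 2x
E_pi/2 f = 7/4 + (1/2)cos 2x
(D + E_pi/2) f = 7/4 + (1/2)cos 2x + sin 2x
D (D + E_pi/2) f = 2cos 2x - sin 2x
E_pi/2 (D + E_pi/2) f = 7/4 - (1/2)cos 2x - sin 2x
(D + E_pi/2) (D + E_pi/2) f = 7/4 + (3/2)cos 2x - 2sin 2x
D (D + E_pi/2)^2 f = -4cos 2x - 3sin 2x
E_pi/2 (D + E_pi/2)^2 f = 7/4 - (3/2)cos 2x + 2sin 2x
(D + E_pi/2) (D + E_pi/2)^2 f = 7/4 - (11/2)cos 2x - sin 2x
D (D + E_pi/2) (D + E_pi/2)^2 f = -2cos 2x + 11sin 2x
E_pi/2 (D + E_pi/2) (D + E_pi/2)^2 f = 7/4 + (11/2)cos 2x + sin 2x
(D + E_pi/2) (D + E_pi/2) (D + E_pi/2)^2 f = 7/4 + (7/2)cos 2x + 12sin 2x

g(x) = 7/4 + (7/2)cos 2x + 12sin 2x


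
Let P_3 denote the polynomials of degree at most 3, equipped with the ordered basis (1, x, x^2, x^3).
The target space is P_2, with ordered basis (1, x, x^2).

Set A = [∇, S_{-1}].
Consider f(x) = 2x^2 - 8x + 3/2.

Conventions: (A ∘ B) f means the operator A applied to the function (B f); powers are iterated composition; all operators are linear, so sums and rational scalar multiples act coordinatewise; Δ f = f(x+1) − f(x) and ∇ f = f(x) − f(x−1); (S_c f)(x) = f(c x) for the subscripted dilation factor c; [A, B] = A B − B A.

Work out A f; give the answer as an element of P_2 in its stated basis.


the image equals g(x) = 8x + 16

S_{-1} f = 2x^2 + 8x + 3/2
∇ S_{-1} f = 4x + 6
∇ f = 4x - 10
S_{-1} ∇ f = -4x - 10
[∇, S_{-1}] f = 8x + 16


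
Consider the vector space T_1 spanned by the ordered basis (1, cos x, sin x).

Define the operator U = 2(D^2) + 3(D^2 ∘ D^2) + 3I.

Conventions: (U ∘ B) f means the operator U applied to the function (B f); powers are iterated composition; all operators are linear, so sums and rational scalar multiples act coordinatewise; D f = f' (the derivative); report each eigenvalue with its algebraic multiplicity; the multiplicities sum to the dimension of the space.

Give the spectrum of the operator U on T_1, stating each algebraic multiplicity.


λ = 3 (multiplicity 1), λ = 4 (multiplicity 2)

image of 1: 3
image of cos x: 4cos x
image of sin x: 4sin x
the matrix is diagonal; its diagonal is (3, 4, 4)
for a triangular matrix the eigenvalues are the diagonal entries, with algebraic multiplicity their repetition count


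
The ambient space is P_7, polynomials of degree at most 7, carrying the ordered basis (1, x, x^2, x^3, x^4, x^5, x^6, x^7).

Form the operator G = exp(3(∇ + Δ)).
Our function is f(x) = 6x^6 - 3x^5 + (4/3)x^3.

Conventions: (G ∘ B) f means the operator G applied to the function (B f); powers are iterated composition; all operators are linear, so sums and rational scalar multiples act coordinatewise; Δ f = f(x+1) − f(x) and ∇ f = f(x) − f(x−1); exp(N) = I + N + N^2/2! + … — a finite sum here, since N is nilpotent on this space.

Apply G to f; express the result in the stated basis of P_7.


g(x) = 6x^6 + 213x^5 + 3150x^4 + (76684/3)x^3 + 122964x^2 + 336456x + 409382

order-1 term: 216x^5 - 90x^4 + 720x^3 - 156x^2 + 216x - 10
order-2 term: 3240x^4 - 1080x^3 + 12960x^2 - 2016x + 3456
order-3 term: 25920x^3 - 6480x^2 + 77760x - 6192
order-4 term: 116640x^2 - 19440x + 155520
order-5 term: 279936x - 23328
order-6 term: 279936
the series for exp(3(∇ + Δ)) f terminates at order 6
exp(3(∇ + Δ)) f = 6x^6 + 213x^5 + 3150x^4 + (76684/3)x^3 + 122964x^2 + 336456x + 409382


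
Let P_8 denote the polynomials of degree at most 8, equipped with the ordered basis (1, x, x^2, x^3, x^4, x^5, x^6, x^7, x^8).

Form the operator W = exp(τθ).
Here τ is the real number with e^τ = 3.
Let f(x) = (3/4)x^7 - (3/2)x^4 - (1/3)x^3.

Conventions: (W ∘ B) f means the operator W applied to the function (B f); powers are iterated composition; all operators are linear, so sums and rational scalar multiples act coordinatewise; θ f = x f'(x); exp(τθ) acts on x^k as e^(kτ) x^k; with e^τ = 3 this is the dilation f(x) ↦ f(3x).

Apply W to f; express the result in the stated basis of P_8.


exp(τθ) x^k = e^(kτ) x^k; with e^τ = 3 this sends x^k to 3^k x^k
x^3 ↦ 27 x^3
x^4 ↦ 81 x^4
x^7 ↦ 2187 x^7
applying this coordinatewise to f: exp(τθ) f = (6561/4)x^7 - (243/2)x^4 - 9x^3

the image equals g(x) = (6561/4)x^7 - (243/2)x^4 - 9x^3


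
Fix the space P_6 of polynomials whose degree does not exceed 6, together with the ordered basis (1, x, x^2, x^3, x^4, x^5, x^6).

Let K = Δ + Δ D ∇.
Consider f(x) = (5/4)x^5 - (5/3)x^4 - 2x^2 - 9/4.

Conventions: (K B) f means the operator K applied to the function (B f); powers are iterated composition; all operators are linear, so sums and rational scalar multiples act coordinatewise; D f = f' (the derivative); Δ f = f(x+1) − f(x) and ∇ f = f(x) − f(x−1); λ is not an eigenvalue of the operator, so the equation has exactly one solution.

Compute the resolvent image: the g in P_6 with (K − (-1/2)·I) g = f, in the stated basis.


write g with unknown coordinates in the stated basis and equate coefficients in (K − (-1/2)·I) g = f
solving from the highest basis element down gives g = (5/2)x^5 - (85/3)x^4 + (530/3)x^3 - 1074x^2 + (14393/3)x - 19847/2
check: K g = (25/2)x^4 - (265/3)x^3 + 535x^2 - (14393/6)x + 9919/2
so K g − (-1/2)·g = (5/4)x^5 - (5/3)x^4 - 2x^2 - 9/4 = f ✓

the image equals g(x) = (5/2)x^5 - (85/3)x^4 + (530/3)x^3 - 1074x^2 + (14393/3)x - 19847/2


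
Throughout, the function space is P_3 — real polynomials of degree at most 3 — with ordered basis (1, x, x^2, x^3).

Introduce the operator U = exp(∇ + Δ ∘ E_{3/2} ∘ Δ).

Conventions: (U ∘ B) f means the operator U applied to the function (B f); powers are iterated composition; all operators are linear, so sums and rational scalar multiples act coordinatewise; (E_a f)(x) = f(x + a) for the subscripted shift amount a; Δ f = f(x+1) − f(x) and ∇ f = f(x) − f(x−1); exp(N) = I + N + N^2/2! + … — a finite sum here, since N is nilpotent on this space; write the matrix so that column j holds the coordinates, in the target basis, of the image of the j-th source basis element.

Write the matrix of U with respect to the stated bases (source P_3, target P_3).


image of 1: 1
image of x: x + 1
image of x^2: x^2 + 2x + 2
image of x^3: x^3 + 3x^2 + 6x + 20
each image's coordinates form column j of the matrix

the matrix is [[1, 1, 2, 20]; [0, 1, 2, 6]; [0, 0, 1, 3]; [0, 0, 0, 1]] (rows listed top to bottom)


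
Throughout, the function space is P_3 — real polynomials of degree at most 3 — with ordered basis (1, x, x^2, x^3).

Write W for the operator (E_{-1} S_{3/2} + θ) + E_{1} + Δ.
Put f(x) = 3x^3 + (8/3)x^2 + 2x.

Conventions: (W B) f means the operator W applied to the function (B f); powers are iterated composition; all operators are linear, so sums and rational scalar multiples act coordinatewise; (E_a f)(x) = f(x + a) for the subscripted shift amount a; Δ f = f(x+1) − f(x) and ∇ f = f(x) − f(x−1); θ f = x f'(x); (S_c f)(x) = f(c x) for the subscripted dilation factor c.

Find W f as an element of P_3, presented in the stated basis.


S_{3/2} f = (81/8)x^3 + 6x^2 + 3x
E_{-1} S_{3/2} f = (81/8)x^3 - (195/8)x^2 + (171/8)x - 57/8
θ f = 9x^3 + (16/3)x^2 + 2x
(E_{-1} S_{3/2} + θ) f = (153/8)x^3 - (457/24)x^2 + (187/8)x - 57/8
E_{1} f = 3x^3 + (35/3)x^2 + (49/3)x + 23/3
Δ f = 9x^2 + (43/3)x + 23/3
((E_{-1} S_{3/2} + θ) + E_{1} + Δ) f = (177/8)x^3 + (13/8)x^2 + (1297/24)x + 197/24

the image equals g(x) = (177/8)x^3 + (13/8)x^2 + (1297/24)x + 197/24


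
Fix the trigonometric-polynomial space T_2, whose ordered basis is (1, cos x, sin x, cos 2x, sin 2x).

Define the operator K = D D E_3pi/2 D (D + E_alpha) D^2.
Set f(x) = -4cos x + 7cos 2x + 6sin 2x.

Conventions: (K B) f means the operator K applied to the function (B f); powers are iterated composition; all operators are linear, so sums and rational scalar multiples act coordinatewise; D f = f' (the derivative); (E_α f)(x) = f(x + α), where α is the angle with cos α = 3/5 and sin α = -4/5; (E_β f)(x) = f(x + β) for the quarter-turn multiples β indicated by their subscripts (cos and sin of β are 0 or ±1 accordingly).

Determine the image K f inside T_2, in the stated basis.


D f = 4sin x + 12cos 2x - 14sin 2x
D D f = 4cos x - 28cos 2x - 24sin 2x
D D^2 f = -4sin x - 48cos 2x + 56sin 2x
E_alpha D^2 f = (12/5)cos x + (16/5)sin x + (772/25)cos 2x - (504/25)sin 2x
(D + E_alpha) D^2 f = (12/5)cos x - (4/5)sin x - (428/25)cos 2x + (896/25)sin 2x
D (D + E_alpha) D^2 f = -(4/5)cos x - (12/5)sin x + (1792/25)cos 2x + (856/25)sin 2x
E_3pi/2 (D (D + E_alpha) D^2) f = (12/5)cos x - (4/5)sin x - (1792/25)cos 2x - (856/25)sin 2x
D E_3pi/2 (D (D + E_alpha) D^2) f = -(4/5)cos x - (12/5)sin x - (1712/25)cos 2x + (3584/25)sin 2x
D D E_3pi/2 (D (D + E_alpha) D^2) f = -(12/5)cos x + (4/5)sin x + (7168/25)cos 2x + (3424/25)sin 2x

g(x) = -(12/5)cos x + (4/5)sin x + (7168/25)cos 2x + (3424/25)sin 2x


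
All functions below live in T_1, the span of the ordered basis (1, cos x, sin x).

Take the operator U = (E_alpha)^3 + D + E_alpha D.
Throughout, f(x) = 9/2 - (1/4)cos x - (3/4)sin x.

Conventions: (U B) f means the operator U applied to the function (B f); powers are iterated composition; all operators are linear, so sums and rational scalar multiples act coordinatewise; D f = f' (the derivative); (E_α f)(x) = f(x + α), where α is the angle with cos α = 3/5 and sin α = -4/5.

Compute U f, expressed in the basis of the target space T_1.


E_alpha f = 9/2 + (9/20)cos x - (13/20)sin x
E_alpha E_alpha f = 9/2 + (79/100)cos x - (3/100)sin x
E_alpha E_alpha E_alpha f = 9/2 + (249/500)cos x + (307/500)sin x
D f = -(3/4)cos x + (1/4)sin x
D f = -(3/4)cos x + (1/4)sin x
E_alpha D f = -(13/20)cos x - (9/20)sin x
((E_alpha)^3 + D + E_alpha D) f = 9/2 - (451/500)cos x + (207/500)sin x

the image equals g(x) = 9/2 - (451/500)cos x + (207/500)sin x


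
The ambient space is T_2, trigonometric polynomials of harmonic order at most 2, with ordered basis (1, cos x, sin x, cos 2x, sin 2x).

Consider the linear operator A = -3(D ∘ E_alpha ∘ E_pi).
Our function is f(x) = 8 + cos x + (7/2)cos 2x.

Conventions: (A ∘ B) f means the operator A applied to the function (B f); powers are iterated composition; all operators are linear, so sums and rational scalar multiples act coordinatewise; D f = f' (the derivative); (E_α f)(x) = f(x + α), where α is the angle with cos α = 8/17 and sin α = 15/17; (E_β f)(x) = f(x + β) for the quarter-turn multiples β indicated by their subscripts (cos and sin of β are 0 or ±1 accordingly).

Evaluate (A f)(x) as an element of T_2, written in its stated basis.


E_pi f = 8 - cos x + (7/2)cos 2x
E_alpha E_pi f = 8 - (8/17)cos x + (15/17)sin x - (1127/578)cos 2x - (840/289)sin 2x
D E_alpha E_pi f = (15/17)cos x + (8/17)sin x - (1680/289)cos 2x + (1127/289)sin 2x
(-3(D ∘ E_alpha ∘ E_pi)) f = -(45/17)cos x - (24/17)sin x + (5040/289)cos 2x - (3381/289)sin 2x

the image equals g(x) = -(45/17)cos x - (24/17)sin x + (5040/289)cos 2x - (3381/289)sin 2x


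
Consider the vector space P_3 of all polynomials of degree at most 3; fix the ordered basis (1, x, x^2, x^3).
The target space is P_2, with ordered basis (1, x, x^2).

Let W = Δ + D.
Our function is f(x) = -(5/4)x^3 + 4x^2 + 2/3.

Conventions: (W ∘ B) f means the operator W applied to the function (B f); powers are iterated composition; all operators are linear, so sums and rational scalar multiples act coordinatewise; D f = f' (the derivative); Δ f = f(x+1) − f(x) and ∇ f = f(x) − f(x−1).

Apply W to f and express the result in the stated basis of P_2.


Δ f = -(15/4)x^2 + (17/4)x + 11/4
D f = -(15/4)x^2 + 8x
(Δ + D) f = -(15/2)x^2 + (49/4)x + 11/4

the image equals g(x) = -(15/2)x^2 + (49/4)x + 11/4


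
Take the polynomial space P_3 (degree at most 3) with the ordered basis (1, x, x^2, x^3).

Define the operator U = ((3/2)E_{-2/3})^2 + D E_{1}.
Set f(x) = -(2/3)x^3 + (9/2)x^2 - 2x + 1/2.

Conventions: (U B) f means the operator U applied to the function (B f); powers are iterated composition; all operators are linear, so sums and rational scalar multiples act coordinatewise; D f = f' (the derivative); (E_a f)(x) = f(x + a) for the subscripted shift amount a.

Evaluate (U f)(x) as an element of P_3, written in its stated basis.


the result is g(x) = -(3/2)x^3 + (113/8)x^2 - (69/2)x + 2425/72

E_{-2/3} f = -(2/3)x^3 + (35/6)x^2 - (80/9)x + 653/162
((3/2)E_{-2/3}) f = -x^3 + (35/4)x^2 - (40/3)x + 653/108
E_{-2/3} ((3/2)E_{-2/3}) f = -x^3 + (43/4)x^2 - (79/3)x + 2065/108
((3/2)E_{-2/3}) ((3/2)E_{-2/3}) f = -(3/2)x^3 + (129/8)x^2 - (79/2)x + 2065/72
E_{1} f = -(2/3)x^3 + (5/2)x^2 + 5x + 7/3
D E_{1} f = -2x^2 + 5x + 5
(((3/2)E_{-2/3})^2 + D E_{1}) f = -(3/2)x^3 + (113/8)x^2 - (69/2)x + 2425/72


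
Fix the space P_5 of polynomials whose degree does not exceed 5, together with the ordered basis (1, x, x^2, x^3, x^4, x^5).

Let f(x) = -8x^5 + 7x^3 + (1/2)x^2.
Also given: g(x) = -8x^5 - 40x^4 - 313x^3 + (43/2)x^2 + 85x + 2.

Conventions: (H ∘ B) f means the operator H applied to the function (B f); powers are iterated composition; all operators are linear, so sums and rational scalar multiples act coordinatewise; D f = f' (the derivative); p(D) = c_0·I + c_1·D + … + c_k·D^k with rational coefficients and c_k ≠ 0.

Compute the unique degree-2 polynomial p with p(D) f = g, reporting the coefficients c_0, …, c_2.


D^0 f = -8x^5 + 7x^3 + (1/2)x^2
D^1 f = -40x^4 + 21x^2 + x
D^2 f = -160x^3 + 42x + 1
matching coefficients of g against c_0 f + c_1 Df + … from the top degree down determines the c_i
solution: c_0 = 1, c_1 = 1, c_2 = 2

c_0 = 1, c_1 = 1, c_2 = 2


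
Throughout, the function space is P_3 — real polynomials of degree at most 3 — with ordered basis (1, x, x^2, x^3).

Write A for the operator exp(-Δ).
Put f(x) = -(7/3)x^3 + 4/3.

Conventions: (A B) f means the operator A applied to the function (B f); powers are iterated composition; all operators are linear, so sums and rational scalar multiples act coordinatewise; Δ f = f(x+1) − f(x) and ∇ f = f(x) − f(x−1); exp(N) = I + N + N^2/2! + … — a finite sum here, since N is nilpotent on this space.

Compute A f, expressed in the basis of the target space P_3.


g(x) = -(7/3)x^3 + 7x^2 - 1

order-1 term: 7x^2 + 7x + 7/3
order-2 term: -7x - 7
order-3 term: 7/3
the series for exp(-Δ) f terminates at order 3
exp(-Δ) f = -(7/3)x^3 + 7x^2 - 1


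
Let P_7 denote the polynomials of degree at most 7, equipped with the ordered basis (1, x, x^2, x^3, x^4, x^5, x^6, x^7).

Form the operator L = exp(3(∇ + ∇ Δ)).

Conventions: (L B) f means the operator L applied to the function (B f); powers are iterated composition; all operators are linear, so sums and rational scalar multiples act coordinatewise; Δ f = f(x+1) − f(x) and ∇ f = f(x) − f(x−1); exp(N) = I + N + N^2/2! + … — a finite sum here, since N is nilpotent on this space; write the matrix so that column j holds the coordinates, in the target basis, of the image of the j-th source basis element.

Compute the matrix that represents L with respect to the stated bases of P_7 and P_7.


image of 1: 1
image of x: x + 3
image of x^2: x^2 + 6x + 12
image of x^3: x^3 + 9x^2 + 36x + 57
image of x^4: x^4 + 12x^3 + 72x^2 + 228x + 309
image of x^5: x^5 + 15x^4 + 120x^3 + 570x^2 + 1545x + 1866
image of x^6: x^6 + 18x^5 + 180x^4 + 1140x^3 + 4635x^2 + 11196x + 12351
image of x^7: x^7 + 21x^6 + 252x^5 + 1995x^4 + 10815x^3 + 39186x^2 + 86457x + 88563
each image's coordinates form column j of the matrix

the matrix is [[1, 3, 12, 57, 309, 1866, 12351, 88563]; [0, 1, 6, 36, 228, 1545, 11196, 86457]; [0, 0, 1, 9, 72, 570, 4635, 39186]; [0, 0, 0, 1, 12, 120, 1140, 10815]; [0, 0, 0, 0, 1, 15, 180, 1995]; [0, 0, 0, 0, 0, 1, 18, 252]; [0, 0, 0, 0, 0, 0, 1, 21]; [0, 0, 0, 0, 0, 0, 0, 1]] (rows listed top to bottom)


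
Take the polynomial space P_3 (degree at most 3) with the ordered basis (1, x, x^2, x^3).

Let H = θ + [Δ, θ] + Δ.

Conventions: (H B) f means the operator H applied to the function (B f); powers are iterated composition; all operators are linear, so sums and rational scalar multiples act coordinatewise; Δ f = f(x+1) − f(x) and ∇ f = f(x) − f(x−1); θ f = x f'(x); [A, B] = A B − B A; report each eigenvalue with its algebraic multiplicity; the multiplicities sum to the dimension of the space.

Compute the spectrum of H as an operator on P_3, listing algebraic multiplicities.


λ = 0 (multiplicity 1), λ = 1 (multiplicity 1), λ = 2 (multiplicity 1), λ = 3 (multiplicity 1)

image of 1: 0
image of x: x + 2
image of x^2: 2x^2 + 4x + 3
image of x^3: 3x^3 + 6x^2 + 9x + 4
the matrix is upper triangular; its diagonal is (0, 1, 2, 3)
for a triangular matrix the eigenvalues are the diagonal entries, with algebraic multiplicity their repetition count


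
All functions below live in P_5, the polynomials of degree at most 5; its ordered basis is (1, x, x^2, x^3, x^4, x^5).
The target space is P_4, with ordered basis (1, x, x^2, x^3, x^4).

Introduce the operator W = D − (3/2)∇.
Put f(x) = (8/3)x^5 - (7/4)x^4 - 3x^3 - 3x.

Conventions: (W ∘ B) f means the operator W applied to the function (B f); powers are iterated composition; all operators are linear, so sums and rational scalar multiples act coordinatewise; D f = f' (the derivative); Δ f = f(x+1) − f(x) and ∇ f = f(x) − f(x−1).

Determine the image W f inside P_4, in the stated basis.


g(x) = -(20/3)x^4 + (87/2)x^3 - (205/4)x^2 + 17x - 5/8

D f = (40/3)x^4 - 7x^3 - 9x^2 - 3
∇ f = (40/3)x^4 - (101/3)x^3 + (169/6)x^2 - (34/3)x - 19/12
(-(3/2)∇) f = -20x^4 + (101/2)x^3 - (169/4)x^2 + 17x + 19/8
(D − (3/2)∇) f = -(20/3)x^4 + (87/2)x^3 - (205/4)x^2 + 17x - 5/8


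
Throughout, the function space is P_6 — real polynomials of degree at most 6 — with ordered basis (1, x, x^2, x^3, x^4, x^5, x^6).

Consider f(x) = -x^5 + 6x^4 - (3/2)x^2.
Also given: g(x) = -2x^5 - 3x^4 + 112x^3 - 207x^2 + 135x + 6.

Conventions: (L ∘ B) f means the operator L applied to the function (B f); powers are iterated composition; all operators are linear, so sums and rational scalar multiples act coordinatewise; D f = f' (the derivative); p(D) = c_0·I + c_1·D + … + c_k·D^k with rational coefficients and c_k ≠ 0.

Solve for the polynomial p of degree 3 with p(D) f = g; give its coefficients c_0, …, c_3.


D^0 f = -x^5 + 6x^4 - (3/2)x^2
D^1 f = -5x^4 + 24x^3 - 3x
D^2 f = -20x^3 + 72x^2 - 3
D^3 f = -60x^2 + 144x
matching coefficients of g against c_0 f + c_1 Df + … from the top degree down determines the c_i
solution: c_0 = 2, c_1 = 3, c_2 = -2, c_3 = 1

p(D) = 2·I + 3·D − 2·D^2 + D^3, i.e. c_0 = 2, c_1 = 3, c_2 = -2, c_3 = 1


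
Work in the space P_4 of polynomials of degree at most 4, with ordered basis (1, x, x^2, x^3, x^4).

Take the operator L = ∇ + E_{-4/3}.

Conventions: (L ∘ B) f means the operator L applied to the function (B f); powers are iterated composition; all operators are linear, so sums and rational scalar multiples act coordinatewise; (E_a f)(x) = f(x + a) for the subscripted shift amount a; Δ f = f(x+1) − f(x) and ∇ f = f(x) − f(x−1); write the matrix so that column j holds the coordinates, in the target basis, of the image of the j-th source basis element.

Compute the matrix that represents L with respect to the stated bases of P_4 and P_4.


image of 1: 1
image of x: x - 1/3
image of x^2: x^2 - (2/3)x + 7/9
image of x^3: x^3 - x^2 + (7/3)x - 37/27
image of x^4: x^4 - (4/3)x^3 + (14/3)x^2 - (148/27)x + 175/81
each image's coordinates form column j of the matrix

the matrix is [[1, -1/3, 7/9, -37/27, 175/81]; [0, 1, -2/3, 7/3, -148/27]; [0, 0, 1, -1, 14/3]; [0, 0, 0, 1, -4/3]; [0, 0, 0, 0, 1]] (rows listed top to bottom)


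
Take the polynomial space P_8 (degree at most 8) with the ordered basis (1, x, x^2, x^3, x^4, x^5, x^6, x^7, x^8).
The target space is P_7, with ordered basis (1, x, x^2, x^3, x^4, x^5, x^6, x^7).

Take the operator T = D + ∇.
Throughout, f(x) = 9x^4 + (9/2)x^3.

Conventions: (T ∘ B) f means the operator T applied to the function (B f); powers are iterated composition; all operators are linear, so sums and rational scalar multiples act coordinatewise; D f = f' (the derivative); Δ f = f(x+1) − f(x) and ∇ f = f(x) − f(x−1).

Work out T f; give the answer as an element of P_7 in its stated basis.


g(x) = 72x^3 - 27x^2 + (45/2)x - 9/2

D f = 36x^3 + (27/2)x^2
∇ f = 36x^3 - (81/2)x^2 + (45/2)x - 9/2
(D + ∇) f = 72x^3 - 27x^2 + (45/2)x - 9/2
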